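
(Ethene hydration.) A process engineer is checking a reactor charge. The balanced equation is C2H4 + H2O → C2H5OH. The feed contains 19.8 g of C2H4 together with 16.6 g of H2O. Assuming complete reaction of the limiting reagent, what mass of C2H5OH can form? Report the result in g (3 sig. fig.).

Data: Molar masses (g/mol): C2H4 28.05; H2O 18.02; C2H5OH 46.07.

32.5 g

n(C2H4) = 19.80 / 28.05 = 0.7059 mol
n(H2O) = 16.60 / 18.02 = 0.9212 mol
n/ν for C2H4 = 0.7059/1 = 0.7059
n/ν for H2O = 0.9212/1 = 0.9212
Smallest n/ν is C2H4 → limiting reagent.
n(C2H5OH) = (1/1) × 0.7059 = 0.7059 mol
mass = 0.7059 × 46.07 = 32.52 g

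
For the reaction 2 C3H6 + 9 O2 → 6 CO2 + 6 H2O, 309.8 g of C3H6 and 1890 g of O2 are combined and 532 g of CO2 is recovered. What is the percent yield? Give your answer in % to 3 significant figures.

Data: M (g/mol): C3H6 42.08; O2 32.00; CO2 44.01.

54.7 %

n(C3H6) = 309.8 / 42.08 = 7.362 mol
n(O2) = 1890 / 32.00 = 59.06 mol
n/ν → C3H6: 3.681, O2: 6.562; C3H6 is limiting.
theoretical n(CO2) = (6/2) × 7.362 = 22.09 mol → 972.2 g
% yield = 532 / 972.2 × 100 = 54.72 %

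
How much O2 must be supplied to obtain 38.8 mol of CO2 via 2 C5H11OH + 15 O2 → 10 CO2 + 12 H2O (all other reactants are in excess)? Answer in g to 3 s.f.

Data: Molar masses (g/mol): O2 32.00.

n(CO2) = 38.80 mol
n(O2) = (15/10) × 38.80 = 58.20 mol
mass = 58.20 × 32.00 = 1862 g

1860 g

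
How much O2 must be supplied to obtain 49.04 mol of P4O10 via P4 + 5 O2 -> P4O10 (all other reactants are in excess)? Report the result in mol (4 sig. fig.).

n(P4O10) = 49.04 mol
n(O2) = (5/1) × 49.04 = 245.2 mol

245.2 mol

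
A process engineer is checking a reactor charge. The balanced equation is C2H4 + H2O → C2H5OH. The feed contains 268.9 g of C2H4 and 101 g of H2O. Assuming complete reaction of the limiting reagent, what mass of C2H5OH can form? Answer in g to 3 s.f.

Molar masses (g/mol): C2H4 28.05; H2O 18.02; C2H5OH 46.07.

n(C2H4) = 268.9 / 28.05 = 9.586 mol
n(H2O) = 101.0 / 18.02 = 5.605 mol
n/ν for C2H4 = 9.586/1 = 9.586
n/ν for H2O = 5.605/1 = 5.605
Smallest n/ν is H2O → limiting reagent.
n(C2H5OH) = (1/1) × 5.605 = 5.605 mol
mass = 5.605 × 46.07 = 258.2 g

258 g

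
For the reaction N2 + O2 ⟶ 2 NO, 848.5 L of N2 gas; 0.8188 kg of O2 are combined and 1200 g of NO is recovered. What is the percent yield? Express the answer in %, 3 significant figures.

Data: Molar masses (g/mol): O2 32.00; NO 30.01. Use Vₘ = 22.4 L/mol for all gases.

78.1 %

n(N2) = 848.5 / 22.4 = 37.88 mol
n(O2) = 0.8188×1000 / 32.00 = 25.59 mol
n/ν for N2 = 37.88/1 = 37.88
n/ν for O2 = 25.59/1 = 25.59
Smallest n/ν is O2 → limiting reagent.
theoretical n(NO) = (2/1) × 25.59 = 51.18 mol → 1536 g
% yield = 1200 / 1536 × 100 = 78.13 %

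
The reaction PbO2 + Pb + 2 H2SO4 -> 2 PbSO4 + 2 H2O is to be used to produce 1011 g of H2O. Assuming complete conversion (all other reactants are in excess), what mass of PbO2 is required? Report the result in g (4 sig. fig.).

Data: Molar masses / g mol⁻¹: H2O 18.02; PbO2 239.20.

n(H2O) = 1011 / 18.02 = 56.10 mol
n(PbO2) = (1/2) × 56.10 = 28.05 mol
mass = 28.05 × 239.20 = 6710 g

6710 g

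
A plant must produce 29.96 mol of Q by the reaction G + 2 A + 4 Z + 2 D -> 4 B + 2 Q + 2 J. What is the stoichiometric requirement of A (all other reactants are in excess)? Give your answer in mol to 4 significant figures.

29.96 mol

n(Q) = 29.96 mol
n(A) = (2/2) × 29.96 = 29.96 mol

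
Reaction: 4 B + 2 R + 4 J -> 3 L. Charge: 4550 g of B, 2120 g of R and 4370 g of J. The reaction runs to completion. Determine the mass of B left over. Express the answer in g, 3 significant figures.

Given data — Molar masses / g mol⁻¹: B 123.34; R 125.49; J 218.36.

2080 g

n(B) = 4550 / 123.34 = 36.89 mol
n(R) = 2120 / 125.49 = 16.89 mol
n(J) = 4370 / 218.36 = 20.01 mol
n/ν for B = 36.89/4 = 9.223
n/ν for R = 16.89/2 = 8.445
n/ν for J = 20.01/4 = 5.003
Smallest n/ν is J → limiting reagent.
B consumed = (4/4) × 20.01 = 20.01 mol
B remaining = 36.89 − 20.01 = 16.88 mol
mass = 16.88 × 123.34 = 2082 g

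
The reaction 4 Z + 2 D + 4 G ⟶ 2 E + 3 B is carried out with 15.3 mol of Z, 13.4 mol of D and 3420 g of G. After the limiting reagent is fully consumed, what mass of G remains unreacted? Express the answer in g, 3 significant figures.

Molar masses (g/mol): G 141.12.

n(Z) = 15.30 mol
n(D) = 13.40 mol
n(G) = 3420 / 141.12 = 24.23 mol
n/ν → Z: 3.825, D: 6.700, G: 6.058; Z is limiting.
G consumed = (4/4) × 15.30 = 15.30 mol
G remaining = 24.23 − 15.30 = 8.930 mol
mass = 8.930 × 141.12 = 1260 g

1260 g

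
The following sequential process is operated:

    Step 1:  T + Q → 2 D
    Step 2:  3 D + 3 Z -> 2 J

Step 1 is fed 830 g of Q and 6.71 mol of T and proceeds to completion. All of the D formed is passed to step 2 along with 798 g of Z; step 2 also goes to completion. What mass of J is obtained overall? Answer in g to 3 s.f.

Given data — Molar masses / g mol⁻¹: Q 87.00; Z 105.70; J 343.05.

1730 g

Step 1:
n(Q) = 830.0 / 87.00 = 9.540 mol
n(T) = 6.710 mol
n/ν → Q: 9.540, T: 6.710; T is limiting.
n(D) produced = (2/1) × 6.710 = 13.42 mol
Step 2:
n(D) available = 13.42 mol
n(Z) = 798.0 / 105.70 = 7.550 mol
n/ν → D: 4.473, Z: 2.517; Z is limiting.
n(J) = (2/3) × 7.550 = 5.033 mol
mass = 5.033 × 343.05 = 1727 g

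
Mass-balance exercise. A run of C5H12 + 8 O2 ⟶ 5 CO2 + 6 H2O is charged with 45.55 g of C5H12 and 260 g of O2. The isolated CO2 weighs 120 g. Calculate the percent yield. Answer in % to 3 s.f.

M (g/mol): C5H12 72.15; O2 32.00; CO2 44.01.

n(C5H12) = 45.55 / 72.15 = 0.6313 mol
n(O2) = 260.0 / 32.00 = 8.125 mol
n/ν → C5H12: 0.6313, O2: 1.016; C5H12 is limiting.
theoretical n(CO2) = (5/1) × 0.6313 = 3.157 mol → 138.9 g
% yield = 120 / 138.9 × 100 = 86.39 %

86.4 %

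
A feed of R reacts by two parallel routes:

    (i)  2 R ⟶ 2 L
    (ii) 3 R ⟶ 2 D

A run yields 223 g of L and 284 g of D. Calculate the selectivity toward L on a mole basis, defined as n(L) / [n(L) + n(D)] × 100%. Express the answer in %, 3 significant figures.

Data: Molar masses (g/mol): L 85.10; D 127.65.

54.1 %

n(L) = 223 / 85.10 = 2.620 mol
n(D) = 284 / 127.65 = 2.225 mol
selectivity = 2.620/(2.620+2.225) × 100 = 54.08 %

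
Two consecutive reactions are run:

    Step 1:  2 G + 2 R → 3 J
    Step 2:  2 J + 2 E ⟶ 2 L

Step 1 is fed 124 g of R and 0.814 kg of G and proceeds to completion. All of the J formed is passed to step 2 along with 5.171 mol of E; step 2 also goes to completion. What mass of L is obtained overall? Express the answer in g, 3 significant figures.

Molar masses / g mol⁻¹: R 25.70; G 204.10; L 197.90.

1020 g

Step 1:
n(R) = 124.0 / 25.70 = 4.825 mol
n(G) = 0.8140×1000 / 204.10 = 3.988 mol
n/ν → R: 2.413, G: 1.994; G is limiting.
n(J) produced = (3/2) × 3.988 = 5.982 mol
Step 2:
n(J) available = 5.982 mol
n(E) = 5.171 mol
n/ν → J: 2.991, E: 2.586; E is limiting.
n(L) = (2/2) × 5.171 = 5.171 mol
mass = 5.171 × 197.90 = 1023 g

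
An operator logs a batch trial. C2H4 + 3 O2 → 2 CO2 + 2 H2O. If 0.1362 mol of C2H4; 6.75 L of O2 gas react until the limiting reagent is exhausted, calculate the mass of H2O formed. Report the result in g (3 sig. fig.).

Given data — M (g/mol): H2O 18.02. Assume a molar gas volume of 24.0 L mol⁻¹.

n(C2H4) = 0.1362 mol
n(O2) = 6.750 / 24.0 = 0.2813 mol
n/ν for C2H4 = 0.1362/1 = 0.1362
n/ν for O2 = 0.2813/3 = 0.09377
Smallest n/ν is O2 → limiting reagent.
n(H2O) = (2/3) × 0.2813 = 0.1875 mol
mass = 0.1875 × 18.02 = 3.379 g

3.38 g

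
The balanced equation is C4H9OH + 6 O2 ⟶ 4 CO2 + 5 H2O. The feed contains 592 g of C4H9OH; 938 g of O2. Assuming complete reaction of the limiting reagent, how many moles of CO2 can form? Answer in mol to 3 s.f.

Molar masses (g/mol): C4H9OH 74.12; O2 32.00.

19.5 mol

n(C4H9OH) = 592.0 / 74.12 = 7.987 mol
n(O2) = 938.0 / 32.00 = 29.31 mol
n/ν for C4H9OH = 7.987/1 = 7.987
n/ν for O2 = 29.31/6 = 4.885
Smallest n/ν is O2 → limiting reagent.
n(CO2) = (4/6) × 29.31 = 19.54 mol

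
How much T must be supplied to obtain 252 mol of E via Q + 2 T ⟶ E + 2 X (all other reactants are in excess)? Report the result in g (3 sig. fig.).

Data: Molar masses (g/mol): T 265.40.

n(E) = 252.0 mol
n(T) = (2/1) × 252.0 = 504.0 mol
mass = 504.0 × 265.40 = 133800 g

134000 g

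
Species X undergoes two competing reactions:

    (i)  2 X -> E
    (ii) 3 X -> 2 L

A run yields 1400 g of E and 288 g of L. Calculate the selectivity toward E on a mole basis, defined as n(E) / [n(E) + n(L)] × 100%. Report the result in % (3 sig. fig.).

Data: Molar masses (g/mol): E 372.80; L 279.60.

n(E) = 1400 / 372.80 = 3.755 mol
n(L) = 288 / 279.60 = 1.030 mol
selectivity = 3.755/(3.755+1.030) × 100 = 78.47 %

78.5 %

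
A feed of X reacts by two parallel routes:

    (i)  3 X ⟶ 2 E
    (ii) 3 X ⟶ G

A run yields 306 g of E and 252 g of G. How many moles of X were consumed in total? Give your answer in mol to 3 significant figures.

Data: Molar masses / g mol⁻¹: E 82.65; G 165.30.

n(E) = 306 / 82.65 = 3.702 mol
n(G) = 252 / 165.30 = 1.525 mol
n(X) via (i) = (3/2)×3.702 = 5.553 mol
n(X) via (ii) = (3/1)×1.525 = 4.575 mol
total n(X) = 5.553 + 4.575 = 10.13 mol

10.1 mol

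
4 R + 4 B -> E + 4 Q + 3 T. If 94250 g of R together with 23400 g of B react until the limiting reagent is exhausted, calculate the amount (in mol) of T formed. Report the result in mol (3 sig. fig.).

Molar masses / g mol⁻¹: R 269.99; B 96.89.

181 mol

n(R) = 94250 / 269.99 = 349.1 mol
n(B) = 23400 / 96.89 = 241.5 mol
n/ν for R = 349.1/4 = 87.28
n/ν for B = 241.5/4 = 60.38
Smallest n/ν is B → limiting reagent.
n(T) = (3/4) × 241.5 = 181.1 mol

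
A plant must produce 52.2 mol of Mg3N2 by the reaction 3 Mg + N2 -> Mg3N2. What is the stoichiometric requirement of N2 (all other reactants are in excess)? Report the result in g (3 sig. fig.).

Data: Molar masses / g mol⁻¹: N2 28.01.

n(Mg3N2) = 52.20 mol
n(N2) = (1/1) × 52.20 = 52.20 mol
mass = 52.20 × 28.01 = 1462 g

1460 g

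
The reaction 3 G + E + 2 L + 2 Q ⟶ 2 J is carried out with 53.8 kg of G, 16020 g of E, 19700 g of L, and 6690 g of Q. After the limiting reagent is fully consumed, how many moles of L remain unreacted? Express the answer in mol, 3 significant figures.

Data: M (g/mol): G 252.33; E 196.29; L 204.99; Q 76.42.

n(G) = 53.80×1000 / 252.33 = 213.2 mol
n(E) = 16020 / 196.29 = 81.61 mol
n(L) = 19700 / 204.99 = 96.10 mol
n(Q) = 6690 / 76.42 = 87.54 mol
n/ν → G: 71.07, E: 81.61, L: 48.05, Q: 43.77; Q is limiting.
L consumed = (2/2) × 87.54 = 87.54 mol
L remaining = 96.10 − 87.54 = 8.560 mol

8.56 mol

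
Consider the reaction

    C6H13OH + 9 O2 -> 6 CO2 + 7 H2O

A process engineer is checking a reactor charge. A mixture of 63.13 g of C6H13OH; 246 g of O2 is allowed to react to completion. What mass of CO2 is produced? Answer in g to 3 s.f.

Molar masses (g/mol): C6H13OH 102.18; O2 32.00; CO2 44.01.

163 g

n(C6H13OH) = 63.13 / 102.18 = 0.6178 mol
n(O2) = 246.0 / 32.00 = 7.688 mol
n/ν → C6H13OH: 0.6178, O2: 0.8542; C6H13OH is limiting.
n(CO2) = (6/1) × 0.6178 = 3.707 mol
mass = 3.707 × 44.01 = 163.1 g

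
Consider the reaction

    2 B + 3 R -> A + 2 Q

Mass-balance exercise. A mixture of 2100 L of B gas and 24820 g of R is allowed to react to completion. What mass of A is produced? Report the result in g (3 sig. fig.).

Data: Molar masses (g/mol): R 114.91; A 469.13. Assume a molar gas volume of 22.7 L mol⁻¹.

n(B) = 2100 / 22.7 = 92.51 mol
n(R) = 24820 / 114.91 = 216.0 mol
n/ν for B = 92.51/2 = 46.26
n/ν for R = 216.0/3 = 72.00
Smallest n/ν is B → limiting reagent.
n(A) = (1/2) × 92.51 = 46.26 mol
mass = 46.26 × 469.13 = 21700 g

21700 g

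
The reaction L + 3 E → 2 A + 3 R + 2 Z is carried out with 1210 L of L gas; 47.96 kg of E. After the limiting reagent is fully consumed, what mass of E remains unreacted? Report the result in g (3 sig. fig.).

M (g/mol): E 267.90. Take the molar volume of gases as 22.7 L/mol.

n(L) = 1210 / 22.7 = 53.30 mol
n(E) = 47.96×1000 / 267.90 = 179.0 mol
n/ν → L: 53.30, E: 59.67; L is limiting.
E consumed = (3/1) × 53.30 = 159.9 mol
E remaining = 179.0 − 159.9 = 19.10 mol
mass = 19.10 × 267.90 = 5117 g

5120 g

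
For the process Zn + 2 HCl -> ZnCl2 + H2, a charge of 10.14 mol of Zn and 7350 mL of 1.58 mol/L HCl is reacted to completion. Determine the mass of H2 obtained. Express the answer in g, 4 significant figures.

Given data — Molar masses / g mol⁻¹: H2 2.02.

11.73 g

n(Zn) = 10.14 mol
n(HCl) = 1.58 × 7350/1000 = 11.61 mol
n/ν → Zn: 10.14, HCl: 5.805; HCl is limiting.
n(H2) = (1/2) × 11.61 = 5.805 mol
mass = 5.805 × 2.02 = 11.73 g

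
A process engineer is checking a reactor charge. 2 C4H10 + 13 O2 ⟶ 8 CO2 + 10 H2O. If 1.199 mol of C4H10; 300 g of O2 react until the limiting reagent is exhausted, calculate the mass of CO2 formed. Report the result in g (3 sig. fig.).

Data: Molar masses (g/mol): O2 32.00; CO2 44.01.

211 g

n(C4H10) = 1.199 mol
n(O2) = 300.0 / 32.00 = 9.375 mol
n/ν for C4H10 = 1.199/2 = 0.5995
n/ν for O2 = 9.375/13 = 0.7212
Smallest n/ν is C4H10 → limiting reagent.
n(CO2) = (8/2) × 1.199 = 4.796 mol
mass = 4.796 × 44.01 = 211.1 g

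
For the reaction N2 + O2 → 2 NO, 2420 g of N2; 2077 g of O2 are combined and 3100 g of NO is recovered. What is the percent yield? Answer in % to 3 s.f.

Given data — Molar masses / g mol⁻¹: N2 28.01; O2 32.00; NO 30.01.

79.6 %

n(N2) = 2420 / 28.01 = 86.40 mol
n(O2) = 2077 / 32.00 = 64.91 mol
n/ν for N2 = 86.40/1 = 86.40
n/ν for O2 = 64.91/1 = 64.91
Smallest n/ν is O2 → limiting reagent.
theoretical n(NO) = (2/1) × 64.91 = 129.8 mol → 3895 g
% yield = 3100 / 3895 × 100 = 79.59 %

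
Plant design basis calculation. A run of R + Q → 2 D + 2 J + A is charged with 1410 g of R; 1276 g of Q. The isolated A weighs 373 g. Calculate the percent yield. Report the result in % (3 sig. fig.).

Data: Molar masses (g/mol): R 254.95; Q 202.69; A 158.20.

n(R) = 1410 / 254.95 = 5.530 mol
n(Q) = 1276 / 202.69 = 6.295 mol
n/ν for R = 5.530/1 = 5.530
n/ν for Q = 6.295/1 = 6.295
Smallest n/ν is R → limiting reagent.
theoretical n(A) = (1/1) × 5.530 = 5.530 mol → 874.8 g
% yield = 373 / 874.8 × 100 = 42.64 %

42.6 %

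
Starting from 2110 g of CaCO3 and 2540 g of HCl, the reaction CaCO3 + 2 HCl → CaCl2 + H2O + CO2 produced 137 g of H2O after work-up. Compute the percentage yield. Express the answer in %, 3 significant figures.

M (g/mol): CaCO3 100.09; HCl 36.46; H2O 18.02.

36.1 %

n(CaCO3) = 2110 / 100.09 = 21.08 mol
n(HCl) = 2540 / 36.46 = 69.67 mol
n/ν for CaCO3 = 21.08/1 = 21.08
n/ν for HCl = 69.67/2 = 34.84
Smallest n/ν is CaCO3 → limiting reagent.
theoretical n(H2O) = (1/1) × 21.08 = 21.08 mol → 379.9 g
% yield = 137 / 379.9 × 100 = 36.06 %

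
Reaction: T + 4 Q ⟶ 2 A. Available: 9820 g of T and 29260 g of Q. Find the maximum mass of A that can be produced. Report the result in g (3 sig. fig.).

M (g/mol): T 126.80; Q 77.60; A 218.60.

n(T) = 9820 / 126.80 = 77.44 mol
n(Q) = 29260 / 77.60 = 377.1 mol
n/ν → T: 77.44, Q: 94.28; T is limiting.
n(A) = (2/1) × 77.44 = 154.9 mol
mass = 154.9 × 218.60 = 33860 g

33900 g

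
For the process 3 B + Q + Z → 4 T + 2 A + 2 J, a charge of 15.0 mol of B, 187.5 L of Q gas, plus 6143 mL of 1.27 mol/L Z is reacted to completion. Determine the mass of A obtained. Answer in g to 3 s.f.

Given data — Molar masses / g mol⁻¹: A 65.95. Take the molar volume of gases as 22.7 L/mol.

660 g

n(B) = 15.00 mol
n(Q) = 187.5 / 22.7 = 8.260 mol
n(Z) = 1.27 × 6143/1000 = 7.802 mol
n/ν for B = 15.00/3 = 5.000
n/ν for Q = 8.260/1 = 8.260
n/ν for Z = 7.802/1 = 7.802
Smallest n/ν is B → limiting reagent.
n(A) = (2/3) × 15.00 = 10.00 mol
mass = 10.00 × 65.95 = 659.5 g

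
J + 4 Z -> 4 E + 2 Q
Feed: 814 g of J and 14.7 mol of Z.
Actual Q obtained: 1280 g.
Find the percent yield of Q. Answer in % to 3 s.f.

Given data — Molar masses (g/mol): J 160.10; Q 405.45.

43.0 %

n(J) = 814.0 / 160.10 = 5.084 mol
n(Z) = 14.70 mol
n/ν → J: 5.084, Z: 3.675; Z is limiting.
theoretical n(Q) = (2/4) × 14.70 = 7.350 mol → 2980 g
% yield = 1280 / 2980 × 100 = 42.95 %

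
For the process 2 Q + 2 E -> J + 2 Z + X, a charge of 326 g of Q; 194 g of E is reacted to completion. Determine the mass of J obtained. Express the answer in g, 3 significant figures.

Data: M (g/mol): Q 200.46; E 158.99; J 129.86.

n(Q) = 326.0 / 200.46 = 1.626 mol
n(E) = 194.0 / 158.99 = 1.220 mol
n/ν for Q = 1.626/2 = 0.8130
n/ν for E = 1.220/2 = 0.6100
Smallest n/ν is E → limiting reagent.
n(J) = (1/2) × 1.220 = 0.6100 mol
mass = 0.6100 × 129.86 = 79.21 g

79.2 g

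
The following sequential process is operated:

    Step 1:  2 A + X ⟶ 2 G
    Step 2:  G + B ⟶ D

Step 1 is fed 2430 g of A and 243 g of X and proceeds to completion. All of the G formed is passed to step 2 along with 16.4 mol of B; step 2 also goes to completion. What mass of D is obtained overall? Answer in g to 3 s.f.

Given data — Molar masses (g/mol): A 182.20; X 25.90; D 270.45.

3610 g

Step 1:
n(A) = 2430 / 182.20 = 13.34 mol
n(X) = 243.0 / 25.90 = 9.382 mol
n/ν → A: 6.670, X: 9.382; A is limiting.
n(G) produced = (2/2) × 13.34 = 13.34 mol
Step 2:
n(G) available = 13.34 mol
n(B) = 16.40 mol
n/ν → G: 13.34, B: 16.40; G is limiting.
n(D) = (1/1) × 13.34 = 13.34 mol
mass = 13.34 × 270.45 = 3608 g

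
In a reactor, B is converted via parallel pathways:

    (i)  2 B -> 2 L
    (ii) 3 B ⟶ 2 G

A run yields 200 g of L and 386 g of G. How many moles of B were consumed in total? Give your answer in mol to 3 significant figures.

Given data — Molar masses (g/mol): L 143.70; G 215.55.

4.08 mol

n(L) = 200 / 143.70 = 1.392 mol
n(G) = 386 / 215.55 = 1.791 mol
n(B) via (i) = (2/2)×1.392 = 1.392 mol
n(B) via (ii) = (3/2)×1.791 = 2.687 mol
total n(B) = 1.392 + 2.687 = 4.079 mol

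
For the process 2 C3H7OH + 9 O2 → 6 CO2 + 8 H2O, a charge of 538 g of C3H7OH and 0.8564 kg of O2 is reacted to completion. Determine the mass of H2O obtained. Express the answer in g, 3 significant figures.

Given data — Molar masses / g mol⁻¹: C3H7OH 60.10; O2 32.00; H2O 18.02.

429 g

n(C3H7OH) = 538.0 / 60.10 = 8.952 mol
n(O2) = 0.8564×1000 / 32.00 = 26.76 mol
n/ν → C3H7OH: 4.476, O2: 2.973; O2 is limiting.
n(H2O) = (8/9) × 26.76 = 23.79 mol
mass = 23.79 × 18.02 = 428.7 g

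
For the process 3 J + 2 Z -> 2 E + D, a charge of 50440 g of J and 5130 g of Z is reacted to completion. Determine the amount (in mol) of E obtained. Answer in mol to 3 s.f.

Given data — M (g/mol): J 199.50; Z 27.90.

169 mol

n(J) = 50440 / 199.50 = 252.8 mol
n(Z) = 5130 / 27.90 = 183.9 mol
n/ν for J = 252.8/3 = 84.27
n/ν for Z = 183.9/2 = 91.95
Smallest n/ν is J → limiting reagent.
n(E) = (2/3) × 252.8 = 168.5 mol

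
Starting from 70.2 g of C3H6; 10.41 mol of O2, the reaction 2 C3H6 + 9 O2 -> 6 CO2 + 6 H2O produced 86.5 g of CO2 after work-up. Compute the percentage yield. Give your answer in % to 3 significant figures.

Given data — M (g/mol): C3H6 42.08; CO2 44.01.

n(C3H6) = 70.20 / 42.08 = 1.668 mol
n(O2) = 10.41 mol
n/ν for C3H6 = 1.668/2 = 0.8340
n/ν for O2 = 10.41/9 = 1.157
Smallest n/ν is C3H6 → limiting reagent.
theoretical n(CO2) = (6/2) × 1.668 = 5.004 mol → 220.2 g
% yield = 86.5 / 220.2 × 100 = 39.28 %

39.3 %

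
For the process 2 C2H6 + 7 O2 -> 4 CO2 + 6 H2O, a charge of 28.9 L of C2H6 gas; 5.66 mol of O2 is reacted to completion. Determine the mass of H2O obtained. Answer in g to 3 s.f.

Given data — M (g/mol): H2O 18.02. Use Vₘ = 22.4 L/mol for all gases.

69.7 g

n(C2H6) = 28.90 / 22.4 = 1.290 mol
n(O2) = 5.660 mol
n/ν for C2H6 = 1.290/2 = 0.6450
n/ν for O2 = 5.660/7 = 0.8086
Smallest n/ν is C2H6 → limiting reagent.
n(H2O) = (6/2) × 1.290 = 3.870 mol
mass = 3.870 × 18.02 = 69.74 g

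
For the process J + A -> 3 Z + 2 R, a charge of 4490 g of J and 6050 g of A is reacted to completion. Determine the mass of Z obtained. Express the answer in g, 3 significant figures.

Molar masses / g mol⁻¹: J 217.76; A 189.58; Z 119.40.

n(J) = 4490 / 217.76 = 20.62 mol
n(A) = 6050 / 189.58 = 31.91 mol
n/ν → J: 20.62, A: 31.91; J is limiting.
n(Z) = (3/1) × 20.62 = 61.86 mol
mass = 61.86 × 119.40 = 7386 g

7390 g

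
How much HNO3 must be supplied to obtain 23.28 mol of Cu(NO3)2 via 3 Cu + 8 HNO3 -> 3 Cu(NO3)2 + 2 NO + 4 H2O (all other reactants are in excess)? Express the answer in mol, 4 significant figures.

n(Cu(NO3)2) = 23.28 mol
n(HNO3) = (8/3) × 23.28 = 62.08 mol

62.08 mol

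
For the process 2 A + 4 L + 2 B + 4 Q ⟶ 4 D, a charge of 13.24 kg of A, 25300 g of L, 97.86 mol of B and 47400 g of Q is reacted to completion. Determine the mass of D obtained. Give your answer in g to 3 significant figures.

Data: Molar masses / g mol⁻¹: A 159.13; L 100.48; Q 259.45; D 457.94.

76200 g

n(A) = 13.24×1000 / 159.13 = 83.20 mol
n(L) = 25300 / 100.48 = 251.8 mol
n(B) = 97.86 mol
n(Q) = 47400 / 259.45 = 182.7 mol
n/ν for A = 83.20/2 = 41.60
n/ν for L = 251.8/4 = 62.95
n/ν for B = 97.86/2 = 48.93
n/ν for Q = 182.7/4 = 45.68
Smallest n/ν is A → limiting reagent.
n(D) = (4/2) × 83.20 = 166.4 mol
mass = 166.4 × 457.94 = 76200 g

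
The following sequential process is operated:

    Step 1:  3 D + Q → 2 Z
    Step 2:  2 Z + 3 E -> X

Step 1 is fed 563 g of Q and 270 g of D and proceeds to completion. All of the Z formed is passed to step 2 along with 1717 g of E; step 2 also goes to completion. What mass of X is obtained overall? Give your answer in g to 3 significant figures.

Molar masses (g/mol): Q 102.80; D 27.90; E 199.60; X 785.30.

Step 1:
n(Q) = 563.0 / 102.80 = 5.477 mol
n(D) = 270.0 / 27.90 = 9.677 mol
n/ν for Q = 5.477/1 = 5.477
n/ν for D = 9.677/3 = 3.226
Smallest n/ν is D → limiting reagent.
n(Z) produced = (2/3) × 9.677 = 6.451 mol
Step 2:
n(Z) available = 6.451 mol
n(E) = 1717 / 199.60 = 8.602 mol
n/ν for Z = 6.451/2 = 3.226
n/ν for E = 8.602/3 = 2.867
Smallest n/ν is E → limiting reagent.
n(X) = (1/3) × 8.602 = 2.867 mol
mass = 2.867 × 785.30 = 2251 g

2250 g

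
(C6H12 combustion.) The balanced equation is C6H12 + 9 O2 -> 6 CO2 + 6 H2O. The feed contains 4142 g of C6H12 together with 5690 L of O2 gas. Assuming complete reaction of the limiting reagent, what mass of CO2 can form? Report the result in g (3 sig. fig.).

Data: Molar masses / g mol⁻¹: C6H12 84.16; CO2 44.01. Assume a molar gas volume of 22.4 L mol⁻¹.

n(C6H12) = 4142 / 84.16 = 49.22 mol
n(O2) = 5690 / 22.4 = 254.0 mol
n/ν for C6H12 = 49.22/1 = 49.22
n/ν for O2 = 254.0/9 = 28.22
Smallest n/ν is O2 → limiting reagent.
n(CO2) = (6/9) × 254.0 = 169.3 mol
mass = 169.3 × 44.01 = 7451 g

7450 g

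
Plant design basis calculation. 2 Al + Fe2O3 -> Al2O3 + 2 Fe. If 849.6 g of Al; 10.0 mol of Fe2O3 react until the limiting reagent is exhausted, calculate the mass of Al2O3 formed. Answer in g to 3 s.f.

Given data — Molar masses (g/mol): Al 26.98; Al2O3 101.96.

1020 g

n(Al) = 849.6 / 26.98 = 31.49 mol
n(Fe2O3) = 10.00 mol
n/ν → Al: 15.75, Fe2O3: 10.00; Fe2O3 is limiting.
n(Al2O3) = (1/1) × 10.00 = 10.00 mol
mass = 10.00 × 101.96 = 1020 g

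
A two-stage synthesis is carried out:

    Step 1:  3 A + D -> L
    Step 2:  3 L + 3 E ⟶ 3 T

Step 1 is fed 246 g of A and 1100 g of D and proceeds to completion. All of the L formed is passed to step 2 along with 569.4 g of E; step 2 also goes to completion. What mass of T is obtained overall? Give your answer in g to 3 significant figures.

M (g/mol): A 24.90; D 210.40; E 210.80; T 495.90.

Step 1:
n(A) = 246.0 / 24.90 = 9.880 mol
n(D) = 1100 / 210.40 = 5.228 mol
n/ν for A = 9.880/3 = 3.293
n/ν for D = 5.228/1 = 5.228
Smallest n/ν is A → limiting reagent.
n(L) produced = (1/3) × 9.880 = 3.293 mol
Step 2:
n(L) available = 3.293 mol
n(E) = 569.4 / 210.80 = 2.701 mol
n/ν for L = 3.293/3 = 1.098
n/ν for E = 2.701/3 = 0.9003
Smallest n/ν is E → limiting reagent.
n(T) = (3/3) × 2.701 = 2.701 mol
mass = 2.701 × 495.90 = 1339 g

1340 g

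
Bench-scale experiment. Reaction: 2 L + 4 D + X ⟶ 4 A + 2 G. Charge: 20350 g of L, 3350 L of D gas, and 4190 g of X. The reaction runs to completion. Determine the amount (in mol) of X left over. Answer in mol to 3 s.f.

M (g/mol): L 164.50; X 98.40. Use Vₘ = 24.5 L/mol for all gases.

n(L) = 20350 / 164.50 = 123.7 mol
n(D) = 3350 / 24.5 = 136.7 mol
n(X) = 4190 / 98.40 = 42.58 mol
n/ν for L = 123.7/2 = 61.85
n/ν for D = 136.7/4 = 34.18
n/ν for X = 42.58/1 = 42.58
Smallest n/ν is D → limiting reagent.
X consumed = (1/4) × 136.7 = 34.18 mol
X remaining = 42.58 − 34.18 = 8.400 mol

8.40 mol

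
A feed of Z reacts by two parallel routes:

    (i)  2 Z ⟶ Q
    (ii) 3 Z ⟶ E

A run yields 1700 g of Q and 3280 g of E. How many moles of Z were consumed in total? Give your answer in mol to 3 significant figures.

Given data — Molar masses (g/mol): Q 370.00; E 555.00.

n(Q) = 1700 / 370.00 = 4.595 mol
n(E) = 3280 / 555.00 = 5.910 mol
n(Z) via (i) = (2/1)×4.595 = 9.190 mol
n(Z) via (ii) = (3/1)×5.910 = 17.73 mol
total n(Z) = 9.190 + 17.73 = 26.92 mol

26.9 mol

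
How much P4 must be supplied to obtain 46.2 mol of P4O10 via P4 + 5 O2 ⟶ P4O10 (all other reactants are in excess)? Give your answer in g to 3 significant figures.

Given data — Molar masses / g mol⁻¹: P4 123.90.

5720 g

n(P4O10) = 46.20 mol
n(P4) = (1/1) × 46.20 = 46.20 mol
mass = 46.20 × 123.90 = 5724 g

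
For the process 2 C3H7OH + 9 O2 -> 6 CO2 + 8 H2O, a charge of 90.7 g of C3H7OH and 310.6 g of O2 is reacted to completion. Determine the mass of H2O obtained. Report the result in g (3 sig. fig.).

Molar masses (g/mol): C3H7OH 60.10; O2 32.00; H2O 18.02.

n(C3H7OH) = 90.70 / 60.10 = 1.509 mol
n(O2) = 310.6 / 32.00 = 9.706 mol
n/ν for C3H7OH = 1.509/2 = 0.7545
n/ν for O2 = 9.706/9 = 1.078
Smallest n/ν is C3H7OH → limiting reagent.
n(H2O) = (8/2) × 1.509 = 6.036 mol
mass = 6.036 × 18.02 = 108.8 g

109 g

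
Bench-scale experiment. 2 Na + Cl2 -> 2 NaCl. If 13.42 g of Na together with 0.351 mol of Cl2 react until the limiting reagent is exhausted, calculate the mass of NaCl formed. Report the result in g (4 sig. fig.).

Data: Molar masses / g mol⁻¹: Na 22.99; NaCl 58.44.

n(Na) = 13.42 / 22.99 = 0.5837 mol
n(Cl2) = 0.3510 mol
n/ν for Na = 0.5837/2 = 0.2919
n/ν for Cl2 = 0.3510/1 = 0.3510
Smallest n/ν is Na → limiting reagent.
n(NaCl) = (2/2) × 0.5837 = 0.5837 mol
mass = 0.5837 × 58.44 = 34.11 g

34.11 g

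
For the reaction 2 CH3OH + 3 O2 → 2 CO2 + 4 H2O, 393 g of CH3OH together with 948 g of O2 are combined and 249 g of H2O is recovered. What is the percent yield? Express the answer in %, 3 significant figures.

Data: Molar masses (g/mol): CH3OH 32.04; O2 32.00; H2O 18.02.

n(CH3OH) = 393.0 / 32.04 = 12.27 mol
n(O2) = 948.0 / 32.00 = 29.63 mol
n/ν for CH3OH = 12.27/2 = 6.135
n/ν for O2 = 29.63/3 = 9.877
Smallest n/ν is CH3OH → limiting reagent.
theoretical n(H2O) = (4/2) × 12.27 = 24.54 mol → 442.2 g
% yield = 249 / 442.2 × 100 = 56.31 %

56.3 %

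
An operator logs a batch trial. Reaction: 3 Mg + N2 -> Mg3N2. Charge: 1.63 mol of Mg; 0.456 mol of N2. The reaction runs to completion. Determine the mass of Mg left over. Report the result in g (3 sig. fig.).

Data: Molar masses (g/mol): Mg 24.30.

n(Mg) = 1.630 mol
n(N2) = 0.4560 mol
n/ν for Mg = 1.630/3 = 0.5433
n/ν for N2 = 0.4560/1 = 0.4560
Smallest n/ν is N2 → limiting reagent.
Mg consumed = (3/1) × 0.4560 = 1.368 mol
Mg remaining = 1.630 − 1.368 = 0.2620 mol
mass = 0.2620 × 24.30 = 6.367 g

6.37 g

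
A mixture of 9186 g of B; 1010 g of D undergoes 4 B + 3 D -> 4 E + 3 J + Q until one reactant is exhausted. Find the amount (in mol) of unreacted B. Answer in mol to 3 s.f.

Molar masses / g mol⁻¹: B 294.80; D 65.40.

10.6 mol

n(B) = 9186 / 294.80 = 31.16 mol
n(D) = 1010 / 65.40 = 15.44 mol
n/ν → B: 7.790, D: 5.147; D is limiting.
B consumed = (4/3) × 15.44 = 20.59 mol
B remaining = 31.16 − 20.59 = 10.57 mol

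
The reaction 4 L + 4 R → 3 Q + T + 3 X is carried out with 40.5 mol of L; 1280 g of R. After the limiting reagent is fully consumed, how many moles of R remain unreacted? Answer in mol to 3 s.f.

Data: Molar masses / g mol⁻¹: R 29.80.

2.45 mol

n(L) = 40.50 mol
n(R) = 1280 / 29.80 = 42.95 mol
n/ν for L = 40.50/4 = 10.13
n/ν for R = 42.95/4 = 10.74
Smallest n/ν is L → limiting reagent.
R consumed = (4/4) × 40.50 = 40.50 mol
R remaining = 42.95 − 40.50 = 2.450 mol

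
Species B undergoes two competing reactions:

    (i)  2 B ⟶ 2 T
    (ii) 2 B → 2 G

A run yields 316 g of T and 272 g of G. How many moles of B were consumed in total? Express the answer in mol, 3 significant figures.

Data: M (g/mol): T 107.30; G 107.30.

5.48 mol

n(T) = 316 / 107.30 = 2.945 mol
n(G) = 272 / 107.30 = 2.535 mol
n(B) via (i) = (2/2)×2.945 = 2.945 mol
n(B) via (ii) = (2/2)×2.535 = 2.535 mol
total n(B) = 2.945 + 2.535 = 5.480 mol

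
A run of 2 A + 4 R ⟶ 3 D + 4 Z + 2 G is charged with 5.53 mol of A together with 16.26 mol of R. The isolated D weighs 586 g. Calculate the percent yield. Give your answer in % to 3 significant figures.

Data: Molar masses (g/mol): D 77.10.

n(A) = 5.530 mol
n(R) = 16.26 mol
n/ν for A = 5.530/2 = 2.765
n/ν for R = 16.26/4 = 4.065
Smallest n/ν is A → limiting reagent.
theoretical n(D) = (3/2) × 5.530 = 8.295 mol → 639.5 g
% yield = 586 / 639.5 × 100 = 91.63 %

91.6 %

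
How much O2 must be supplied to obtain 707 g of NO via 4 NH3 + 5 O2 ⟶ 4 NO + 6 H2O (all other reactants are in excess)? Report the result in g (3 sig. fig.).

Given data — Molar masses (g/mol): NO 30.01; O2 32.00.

942 g

n(NO) = 707 / 30.01 = 23.56 mol
n(O2) = (5/4) × 23.56 = 29.45 mol
mass = 29.45 × 32.00 = 942.4 g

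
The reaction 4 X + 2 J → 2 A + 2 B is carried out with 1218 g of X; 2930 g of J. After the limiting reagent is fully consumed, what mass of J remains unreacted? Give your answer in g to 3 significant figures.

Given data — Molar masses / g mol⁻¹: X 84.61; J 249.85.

n(X) = 1218 / 84.61 = 14.40 mol
n(J) = 2930 / 249.85 = 11.73 mol
n/ν → X: 3.600, J: 5.865; X is limiting.
J consumed = (2/4) × 14.40 = 7.200 mol
J remaining = 11.73 − 7.200 = 4.530 mol
mass = 4.530 × 249.85 = 1132 g

1130 g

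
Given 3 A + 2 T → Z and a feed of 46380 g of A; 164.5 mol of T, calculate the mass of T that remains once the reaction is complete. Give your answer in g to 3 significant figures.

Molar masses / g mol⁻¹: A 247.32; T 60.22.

n(A) = 46380 / 247.32 = 187.5 mol
n(T) = 164.5 mol
n/ν for A = 187.5/3 = 62.50
n/ν for T = 164.5/2 = 82.25
Smallest n/ν is A → limiting reagent.
T consumed = (2/3) × 187.5 = 125.0 mol
T remaining = 164.5 − 125.0 = 39.50 mol
mass = 39.50 × 60.22 = 2379 g

2380 g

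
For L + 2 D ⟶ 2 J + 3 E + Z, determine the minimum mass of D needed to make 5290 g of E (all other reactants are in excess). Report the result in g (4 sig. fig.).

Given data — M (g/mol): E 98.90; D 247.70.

8833 g

n(E) = 5290 / 98.90 = 53.49 mol
n(D) = (2/3) × 53.49 = 35.66 mol
mass = 35.66 × 247.70 = 8833 g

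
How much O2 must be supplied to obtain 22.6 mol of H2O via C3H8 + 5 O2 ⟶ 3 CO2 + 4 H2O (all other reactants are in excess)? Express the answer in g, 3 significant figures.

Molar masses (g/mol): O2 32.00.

904 g

n(H2O) = 22.60 mol
n(O2) = (5/4) × 22.60 = 28.25 mol
mass = 28.25 × 32.00 = 904.0 g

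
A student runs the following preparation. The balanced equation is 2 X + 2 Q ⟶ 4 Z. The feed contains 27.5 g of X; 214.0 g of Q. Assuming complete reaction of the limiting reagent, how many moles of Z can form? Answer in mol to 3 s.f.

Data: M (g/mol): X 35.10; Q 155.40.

n(X) = 27.50 / 35.10 = 0.7835 mol
n(Q) = 214.0 / 155.40 = 1.377 mol
n/ν → X: 0.3918, Q: 0.6885; X is limiting.
n(Z) = (4/2) × 0.7835 = 1.567 mol

1.57 mol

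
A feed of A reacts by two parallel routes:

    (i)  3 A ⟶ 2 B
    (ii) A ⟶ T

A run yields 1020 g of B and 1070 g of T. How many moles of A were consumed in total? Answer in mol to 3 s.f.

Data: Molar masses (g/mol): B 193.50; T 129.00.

16.2 mol

n(B) = 1020 / 193.50 = 5.271 mol
n(T) = 1070 / 129.00 = 8.295 mol
n(A) via (i) = (3/2)×5.271 = 7.907 mol
n(A) via (ii) = (1/1)×8.295 = 8.295 mol
total n(A) = 7.907 + 8.295 = 16.20 mol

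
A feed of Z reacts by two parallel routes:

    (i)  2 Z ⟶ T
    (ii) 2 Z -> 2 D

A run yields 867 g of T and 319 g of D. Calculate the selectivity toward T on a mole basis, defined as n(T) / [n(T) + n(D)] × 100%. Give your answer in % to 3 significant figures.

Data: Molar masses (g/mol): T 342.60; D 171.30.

n(T) = 867 / 342.60 = 2.531 mol
n(D) = 319 / 171.30 = 1.862 mol
selectivity = 2.531/(2.531+1.862) × 100 = 57.61 %

57.6 %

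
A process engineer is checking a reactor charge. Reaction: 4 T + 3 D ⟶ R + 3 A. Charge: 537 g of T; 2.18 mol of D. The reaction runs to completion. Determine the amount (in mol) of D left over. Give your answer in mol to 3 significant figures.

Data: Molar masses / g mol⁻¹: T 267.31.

n(T) = 537.0 / 267.31 = 2.009 mol
n(D) = 2.180 mol
n/ν for T = 2.009/4 = 0.5023
n/ν for D = 2.180/3 = 0.7267
Smallest n/ν is T → limiting reagent.
D consumed = (3/4) × 2.009 = 1.507 mol
D remaining = 2.180 − 1.507 = 0.6730 mol

0.673 mol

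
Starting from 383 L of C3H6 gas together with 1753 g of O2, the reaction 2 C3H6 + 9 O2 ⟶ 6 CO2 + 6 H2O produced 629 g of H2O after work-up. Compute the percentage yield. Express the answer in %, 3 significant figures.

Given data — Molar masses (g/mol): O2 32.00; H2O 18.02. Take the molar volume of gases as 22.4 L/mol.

n(C3H6) = 383.0 / 22.4 = 17.10 mol
n(O2) = 1753 / 32.00 = 54.78 mol
n/ν → C3H6: 8.550, O2: 6.087; O2 is limiting.
theoretical n(H2O) = (6/9) × 54.78 = 36.52 mol → 658.1 g
% yield = 629 / 658.1 × 100 = 95.58 %

95.6 %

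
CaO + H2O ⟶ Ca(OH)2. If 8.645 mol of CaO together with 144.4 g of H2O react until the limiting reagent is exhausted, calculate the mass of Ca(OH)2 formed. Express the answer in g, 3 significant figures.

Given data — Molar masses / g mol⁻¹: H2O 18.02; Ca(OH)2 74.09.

n(CaO) = 8.645 mol
n(H2O) = 144.4 / 18.02 = 8.013 mol
n/ν → CaO: 8.645, H2O: 8.013; H2O is limiting.
n(Ca(OH)2) = (1/1) × 8.013 = 8.013 mol
mass = 8.013 × 74.09 = 593.7 g

594 g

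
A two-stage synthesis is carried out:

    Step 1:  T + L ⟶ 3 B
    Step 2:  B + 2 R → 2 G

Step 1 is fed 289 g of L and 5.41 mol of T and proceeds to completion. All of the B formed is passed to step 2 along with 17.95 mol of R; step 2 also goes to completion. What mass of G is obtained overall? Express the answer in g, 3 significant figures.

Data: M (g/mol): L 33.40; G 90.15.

1620 g

Step 1:
n(L) = 289.0 / 33.40 = 8.653 mol
n(T) = 5.410 mol
n/ν → L: 8.653, T: 5.410; T is limiting.
n(B) produced = (3/1) × 5.410 = 16.23 mol
Step 2:
n(B) available = 16.23 mol
n(R) = 17.95 mol
n/ν → B: 16.23, R: 8.975; R is limiting.
n(G) = (2/2) × 17.95 = 17.95 mol
mass = 17.95 × 90.15 = 1618 g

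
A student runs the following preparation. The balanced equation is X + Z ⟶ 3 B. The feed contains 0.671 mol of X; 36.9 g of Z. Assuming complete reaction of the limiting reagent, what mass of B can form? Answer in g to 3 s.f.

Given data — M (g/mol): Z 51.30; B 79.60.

160 g

n(X) = 0.6710 mol
n(Z) = 36.90 / 51.30 = 0.7193 mol
n/ν → X: 0.6710, Z: 0.7193; X is limiting.
n(B) = (3/1) × 0.6710 = 2.013 mol
mass = 2.013 × 79.60 = 160.2 g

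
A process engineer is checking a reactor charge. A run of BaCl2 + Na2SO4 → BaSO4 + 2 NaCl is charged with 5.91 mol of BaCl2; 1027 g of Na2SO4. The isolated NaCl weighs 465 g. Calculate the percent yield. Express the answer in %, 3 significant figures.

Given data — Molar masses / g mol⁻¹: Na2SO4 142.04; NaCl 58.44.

n(BaCl2) = 5.910 mol
n(Na2SO4) = 1027 / 142.04 = 7.230 mol
n/ν for BaCl2 = 5.910/1 = 5.910
n/ν for Na2SO4 = 7.230/1 = 7.230
Smallest n/ν is BaCl2 → limiting reagent.
theoretical n(NaCl) = (2/1) × 5.910 = 11.82 mol → 690.8 g
% yield = 465 / 690.8 × 100 = 67.31 %

67.3 %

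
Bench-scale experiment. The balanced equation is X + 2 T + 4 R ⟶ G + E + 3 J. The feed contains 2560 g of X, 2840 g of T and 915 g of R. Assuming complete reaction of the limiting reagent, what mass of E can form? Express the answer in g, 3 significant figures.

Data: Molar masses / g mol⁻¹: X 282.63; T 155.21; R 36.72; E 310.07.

n(X) = 2560 / 282.63 = 9.058 mol
n(T) = 2840 / 155.21 = 18.30 mol
n(R) = 915.0 / 36.72 = 24.92 mol
n/ν → X: 9.058, T: 9.150, R: 6.230; R is limiting.
n(E) = (1/4) × 24.92 = 6.230 mol
mass = 6.230 × 310.07 = 1932 g

1930 g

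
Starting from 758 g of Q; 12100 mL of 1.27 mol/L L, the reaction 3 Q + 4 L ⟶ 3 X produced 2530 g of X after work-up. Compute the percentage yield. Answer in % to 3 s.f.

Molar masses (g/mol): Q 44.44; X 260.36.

84.3 %

n(Q) = 758.0 / 44.44 = 17.06 mol
n(L) = 1.27 × 12100/1000 = 15.37 mol
n/ν for Q = 17.06/3 = 5.687
n/ν for L = 15.37/4 = 3.843
Smallest n/ν is L → limiting reagent.
theoretical n(X) = (3/4) × 15.37 = 11.53 mol → 3002 g
% yield = 2530 / 3002 × 100 = 84.28 %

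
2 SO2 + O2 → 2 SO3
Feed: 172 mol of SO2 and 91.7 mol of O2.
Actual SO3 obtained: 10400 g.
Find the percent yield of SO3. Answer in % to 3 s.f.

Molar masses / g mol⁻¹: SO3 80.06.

n(SO2) = 172.0 mol
n(O2) = 91.70 mol
n/ν for SO2 = 172.0/2 = 86.00
n/ν for O2 = 91.70/1 = 91.70
Smallest n/ν is SO2 → limiting reagent.
theoretical n(SO3) = (2/2) × 172.0 = 172.0 mol → 13770 g
% yield = 10400 / 13770 × 100 = 75.53 %

75.5 %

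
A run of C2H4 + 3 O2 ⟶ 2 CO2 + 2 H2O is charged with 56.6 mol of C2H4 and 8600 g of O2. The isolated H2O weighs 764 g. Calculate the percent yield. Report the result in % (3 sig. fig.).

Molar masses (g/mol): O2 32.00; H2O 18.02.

n(C2H4) = 56.60 mol
n(O2) = 8600 / 32.00 = 268.8 mol
n/ν for C2H4 = 56.60/1 = 56.60
n/ν for O2 = 268.8/3 = 89.60
Smallest n/ν is C2H4 → limiting reagent.
theoretical n(H2O) = (2/1) × 56.60 = 113.2 mol → 2040 g
% yield = 764 / 2040 × 100 = 37.45 %

37.5 %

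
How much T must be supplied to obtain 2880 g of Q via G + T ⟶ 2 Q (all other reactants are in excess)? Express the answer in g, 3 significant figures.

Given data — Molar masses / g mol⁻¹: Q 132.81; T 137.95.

n(Q) = 2880 / 132.81 = 21.69 mol
n(T) = (1/2) × 21.69 = 10.85 mol
mass = 10.85 × 137.95 = 1497 g

1500 g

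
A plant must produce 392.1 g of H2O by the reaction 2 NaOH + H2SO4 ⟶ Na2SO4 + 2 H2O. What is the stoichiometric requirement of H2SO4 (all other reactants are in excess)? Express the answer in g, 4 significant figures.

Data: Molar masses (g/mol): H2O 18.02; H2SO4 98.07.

1067 g

n(H2O) = 392.1 / 18.02 = 21.76 mol
n(H2SO4) = (1/2) × 21.76 = 10.88 mol
mass = 10.88 × 98.07 = 1067 g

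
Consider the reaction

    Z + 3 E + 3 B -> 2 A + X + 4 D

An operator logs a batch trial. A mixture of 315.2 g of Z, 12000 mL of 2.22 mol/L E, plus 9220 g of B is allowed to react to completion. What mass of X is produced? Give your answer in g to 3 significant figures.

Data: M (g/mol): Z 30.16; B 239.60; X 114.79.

n(Z) = 315.2 / 30.16 = 10.45 mol
n(E) = 2.22 × 12000/1000 = 26.64 mol
n(B) = 9220 / 239.60 = 38.48 mol
n/ν → Z: 10.45, E: 8.880, B: 12.83; E is limiting.
n(X) = (1/3) × 26.64 = 8.880 mol
mass = 8.880 × 114.79 = 1019 g

1020 g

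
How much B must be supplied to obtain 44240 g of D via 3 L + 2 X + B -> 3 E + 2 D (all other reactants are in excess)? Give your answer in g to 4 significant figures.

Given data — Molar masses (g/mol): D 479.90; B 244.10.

n(D) = 44240 / 479.90 = 92.19 mol
n(B) = (1/2) × 92.19 = 46.10 mol
mass = 46.10 × 244.10 = 11250 g

11250 g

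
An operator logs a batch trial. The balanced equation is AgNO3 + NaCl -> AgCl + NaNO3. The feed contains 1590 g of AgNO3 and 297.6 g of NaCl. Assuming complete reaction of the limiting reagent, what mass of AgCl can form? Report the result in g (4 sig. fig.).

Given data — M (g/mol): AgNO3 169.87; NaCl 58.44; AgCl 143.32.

729.8 g

n(AgNO3) = 1590 / 169.87 = 9.360 mol
n(NaCl) = 297.6 / 58.44 = 5.092 mol
n/ν for AgNO3 = 9.360/1 = 9.360
n/ν for NaCl = 5.092/1 = 5.092
Smallest n/ν is NaCl → limiting reagent.
n(AgCl) = (1/1) × 5.092 = 5.092 mol
mass = 5.092 × 143.32 = 729.8 g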